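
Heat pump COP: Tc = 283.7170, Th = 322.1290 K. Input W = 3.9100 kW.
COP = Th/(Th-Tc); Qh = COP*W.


COP = 322.1290 / 38.4120 = 8.3862
Qh = 8.3862 * 3.9100 = 32.7899 kW

COP = 8.3862, Qh = 32.7899 kW


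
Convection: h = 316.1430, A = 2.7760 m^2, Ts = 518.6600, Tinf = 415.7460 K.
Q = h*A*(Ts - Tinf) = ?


dT = 102.9140 K
Q = 316.1430 * 2.7760 * 102.9140 = 90318.6610 W

90318.6610 W


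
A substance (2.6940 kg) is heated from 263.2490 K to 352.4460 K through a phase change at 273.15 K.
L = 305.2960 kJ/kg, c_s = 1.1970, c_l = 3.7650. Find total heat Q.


Q1 (sensible, solid) = 2.6940 * 1.1970 * 9.9010 = 31.9279 kJ
Q2 (latent) = 2.6940 * 305.2960 = 822.4674 kJ
Q3 (sensible, liquid) = 2.6940 * 3.7650 * 79.2960 = 804.2922 kJ
Q_total = 1658.6875 kJ

1658.6875 kJ


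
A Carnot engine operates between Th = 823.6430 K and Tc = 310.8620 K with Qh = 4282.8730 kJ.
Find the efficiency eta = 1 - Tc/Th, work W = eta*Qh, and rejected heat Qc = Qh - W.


eta = 1 - 310.8620/823.6430 = 0.6226
W = 0.6226 * 4282.8730 = 2666.4172 kJ
Qc = 4282.8730 - 2666.4172 = 1616.4558 kJ

eta = 62.2577%, W = 2666.4172 kJ, Qc = 1616.4558 kJ


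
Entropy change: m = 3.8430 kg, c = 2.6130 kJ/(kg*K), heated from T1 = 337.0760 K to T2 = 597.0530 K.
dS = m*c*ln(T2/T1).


T2/T1 = 1.7713
ln(T2/T1) = 0.5717
dS = 3.8430 * 2.6130 * 0.5717 = 5.7408 kJ/K

5.7408 kJ/K


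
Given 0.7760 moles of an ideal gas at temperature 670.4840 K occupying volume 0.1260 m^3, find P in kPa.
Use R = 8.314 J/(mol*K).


P = nRT/V = 0.7760 * 8.314 * 670.4840 / 0.1260
= 4325.7375 / 0.1260 = 34331.2499 Pa = 34.3312 kPa

34.3312 kPa


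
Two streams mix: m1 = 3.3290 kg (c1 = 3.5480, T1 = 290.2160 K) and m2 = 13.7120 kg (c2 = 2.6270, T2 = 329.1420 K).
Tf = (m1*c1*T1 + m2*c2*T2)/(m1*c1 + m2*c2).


num = 15283.9895
den = 47.8327
Tf = 319.5300 K

319.5300 K


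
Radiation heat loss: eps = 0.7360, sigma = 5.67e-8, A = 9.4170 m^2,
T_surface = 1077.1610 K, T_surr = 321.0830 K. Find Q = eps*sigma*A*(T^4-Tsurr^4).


T^4 = 1.3462e+12
Tsurr^4 = 1.0628e+10
Q = 0.7360 * 5.67e-8 * 9.4170 * 1.3356e+12 = 524872.2450 W

524872.2450 W


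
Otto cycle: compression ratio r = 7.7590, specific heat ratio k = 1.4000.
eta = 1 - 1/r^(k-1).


r^(k-1) = 2.2695
eta = 1 - 1/2.2695 = 0.5594 = 55.9366%

55.9366%


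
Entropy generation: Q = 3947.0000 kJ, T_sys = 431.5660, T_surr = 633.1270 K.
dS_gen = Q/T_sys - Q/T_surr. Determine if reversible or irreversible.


dS_sys = 3947.0000/431.5660 = 9.1458 kJ/K
dS_surr = -3947.0000/633.1270 = -6.2341 kJ/K
dS_gen = 9.1458 - 6.2341 = 2.9116 kJ/K (irreversible)

dS_gen = 2.9116 kJ/K, irreversible


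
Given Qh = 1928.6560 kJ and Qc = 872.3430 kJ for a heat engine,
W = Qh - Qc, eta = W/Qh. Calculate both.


W = 1928.6560 - 872.3430 = 1056.3130 kJ
eta = 1056.3130 / 1928.6560 = 0.5477 = 54.7694%

W = 1056.3130 kJ, eta = 54.7694%


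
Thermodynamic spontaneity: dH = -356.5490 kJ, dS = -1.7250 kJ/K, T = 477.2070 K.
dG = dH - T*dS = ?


T*dS = 477.2070 * -1.7250 = -823.1821 kJ
dG = -356.5490 + 823.1821 = 466.6331 kJ (non-spontaneous)

dG = 466.6331 kJ, non-spontaneous


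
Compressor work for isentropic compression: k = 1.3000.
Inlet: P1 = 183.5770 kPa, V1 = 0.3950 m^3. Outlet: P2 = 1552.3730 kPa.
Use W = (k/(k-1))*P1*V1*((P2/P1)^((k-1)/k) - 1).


(k-1)/k = 0.2308
(P2/P1)^exp = 1.6367
W = 4.3333 * 183.5770 * 0.3950 * (1.6367 - 1) = 200.0597 kJ

200.0597 kJ


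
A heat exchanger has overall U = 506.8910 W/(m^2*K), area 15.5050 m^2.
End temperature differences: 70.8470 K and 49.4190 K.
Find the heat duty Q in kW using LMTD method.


LMTD = 59.4912 K
Q = 506.8910 * 15.5050 * 59.4912 = 467561.9517 W = 467.5620 kW

467.5620 kW


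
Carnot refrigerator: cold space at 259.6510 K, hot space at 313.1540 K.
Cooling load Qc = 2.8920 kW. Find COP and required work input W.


COP = 259.6510 / 53.5030 = 4.8530
W = 2.8920 / 4.8530 = 0.5959 kW

COP = 4.8530, W = 0.5959 kW


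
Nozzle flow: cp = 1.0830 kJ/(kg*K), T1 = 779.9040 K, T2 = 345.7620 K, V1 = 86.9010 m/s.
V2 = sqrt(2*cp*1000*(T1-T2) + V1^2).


dT = 434.1420 K
2*cp*1000*dT = 940351.5720
V1^2 = 7551.7838
V2 = sqrt(947903.3558) = 973.6033 m/s

973.6033 m/s


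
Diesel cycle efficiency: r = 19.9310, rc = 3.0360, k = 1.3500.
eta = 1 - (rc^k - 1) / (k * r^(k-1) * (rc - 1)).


r^(k-1) = 2.8499
rc^k = 4.4782
eta = 0.5560 = 55.5969%

55.5969%


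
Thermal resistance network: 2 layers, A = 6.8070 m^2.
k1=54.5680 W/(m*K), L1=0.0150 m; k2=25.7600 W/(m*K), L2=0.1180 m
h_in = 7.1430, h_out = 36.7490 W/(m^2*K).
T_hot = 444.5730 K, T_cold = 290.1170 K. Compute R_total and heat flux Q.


R_conv_in = 1/(7.1430*6.8070) = 0.0206
R_1 = 0.0150/(54.5680*6.8070) = 4.0383e-05
R_2 = 0.1180/(25.7600*6.8070) = 0.0007
R_conv_out = 1/(36.7490*6.8070) = 0.0040
R_total = 0.0253 K/W
Q = 154.4560 / 0.0253 = 6110.3961 W

R_total = 0.0253 K/W, Q = 6110.3961 W


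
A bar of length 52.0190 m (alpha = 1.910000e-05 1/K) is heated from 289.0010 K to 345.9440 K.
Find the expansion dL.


dT = 56.9430 K
dL = 1.910000e-05 * 52.0190 * 56.9430 = 0.056576 m
L_final = 52.075576 m

dL = 0.056576 m


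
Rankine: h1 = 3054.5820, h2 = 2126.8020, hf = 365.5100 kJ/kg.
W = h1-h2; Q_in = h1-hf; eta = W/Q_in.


W = 927.7800 kJ/kg
Q_in = 2689.0720 kJ/kg
eta = 0.3450 = 34.5019%

eta = 34.5019%


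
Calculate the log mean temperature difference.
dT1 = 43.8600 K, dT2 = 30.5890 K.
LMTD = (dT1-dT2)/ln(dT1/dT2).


dT1/dT2 = 1.4338
ln(dT1/dT2) = 0.3604
LMTD = 13.2710 / 0.3604 = 36.8268 K

36.8268 K


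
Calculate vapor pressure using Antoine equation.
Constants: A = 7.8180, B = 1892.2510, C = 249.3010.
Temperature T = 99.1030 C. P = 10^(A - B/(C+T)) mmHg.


C+T = 348.4040
B/(C+T) = 5.4312
log10(P) = 7.8180 - 5.4312 = 2.3868
P = 10^2.3868 = 243.6701 mmHg

243.6701 mmHg


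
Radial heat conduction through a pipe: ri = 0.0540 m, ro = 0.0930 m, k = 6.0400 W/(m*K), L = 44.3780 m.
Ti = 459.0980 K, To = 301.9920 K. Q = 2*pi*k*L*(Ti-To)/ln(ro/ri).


dT = 157.1060 K
ln(ro/ri) = 0.5436
Q = 2*pi*6.0400*44.3780*157.1060 / 0.5436 = 486727.0867 W

486727.0867 W


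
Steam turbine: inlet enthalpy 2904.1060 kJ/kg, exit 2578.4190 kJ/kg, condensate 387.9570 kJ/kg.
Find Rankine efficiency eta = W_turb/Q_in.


W = 325.6870 kJ/kg
Q_in = 2516.1490 kJ/kg
eta = 0.1294 = 12.9439%

eta = 12.9439%


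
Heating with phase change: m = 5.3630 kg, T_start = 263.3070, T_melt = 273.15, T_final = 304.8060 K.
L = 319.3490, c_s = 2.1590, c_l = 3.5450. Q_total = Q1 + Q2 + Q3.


Q1 (sensible, solid) = 5.3630 * 2.1590 * 9.8430 = 113.9693 kJ
Q2 (latent) = 5.3630 * 319.3490 = 1712.6687 kJ
Q3 (sensible, liquid) = 5.3630 * 3.5450 * 31.6560 = 601.8386 kJ
Q_total = 2428.4766 kJ

2428.4766 kJ


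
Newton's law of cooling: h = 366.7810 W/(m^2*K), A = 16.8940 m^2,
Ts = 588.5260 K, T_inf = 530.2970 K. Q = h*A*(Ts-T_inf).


dT = 58.2290 K
Q = 366.7810 * 16.8940 * 58.2290 = 360810.0716 W

360810.0716 W


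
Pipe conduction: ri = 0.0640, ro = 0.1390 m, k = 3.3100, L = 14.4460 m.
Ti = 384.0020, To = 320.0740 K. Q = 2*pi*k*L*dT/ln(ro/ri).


dT = 63.9280 K
ln(ro/ri) = 0.7756
Q = 2*pi*3.3100*14.4460*63.9280 / 0.7756 = 24763.6076 W

24763.6076 W


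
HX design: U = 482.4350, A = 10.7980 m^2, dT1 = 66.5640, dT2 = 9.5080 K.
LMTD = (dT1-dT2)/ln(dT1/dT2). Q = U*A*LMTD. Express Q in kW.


LMTD = 29.3192 K
Q = 482.4350 * 10.7980 * 29.3192 = 152733.3386 W = 152.7333 kW

152.7333 kW


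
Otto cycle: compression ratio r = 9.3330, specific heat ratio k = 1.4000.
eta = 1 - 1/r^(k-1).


r^(k-1) = 2.4435
eta = 1 - 1/2.4435 = 0.5907 = 59.0747%

59.0747%


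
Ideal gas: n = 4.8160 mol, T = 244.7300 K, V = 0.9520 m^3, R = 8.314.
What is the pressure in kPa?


P = nRT/V = 4.8160 * 8.314 * 244.7300 / 0.9520
= 9799.0440 / 0.9520 = 10293.1135 Pa = 10.2931 kPa

10.2931 kPa


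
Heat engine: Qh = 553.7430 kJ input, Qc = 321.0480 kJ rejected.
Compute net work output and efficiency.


W = 553.7430 - 321.0480 = 232.6950 kJ
eta = 232.6950 / 553.7430 = 0.4202 = 42.0222%

W = 232.6950 kJ, eta = 42.0222%


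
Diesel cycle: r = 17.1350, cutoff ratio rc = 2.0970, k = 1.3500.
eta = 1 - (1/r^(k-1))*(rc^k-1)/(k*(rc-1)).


r^(k-1) = 2.7031
rc^k = 2.7174
eta = 0.5710 = 57.0979%

57.0979%


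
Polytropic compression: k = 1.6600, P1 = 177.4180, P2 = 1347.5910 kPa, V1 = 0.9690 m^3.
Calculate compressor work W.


(k-1)/k = 0.3976
(P2/P1)^exp = 2.2392
W = 2.5152 * 177.4180 * 0.9690 * (2.2392 - 1) = 535.8511 kJ

535.8511 kJ


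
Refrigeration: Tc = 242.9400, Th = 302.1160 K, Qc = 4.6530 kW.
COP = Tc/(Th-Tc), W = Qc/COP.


COP = 242.9400 / 59.1760 = 4.1054
W = 4.6530 / 4.1054 = 1.1334 kW

COP = 4.1054, W = 1.1334 kW


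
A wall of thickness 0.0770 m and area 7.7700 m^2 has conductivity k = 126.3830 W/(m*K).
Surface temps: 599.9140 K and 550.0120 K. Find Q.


dT = 49.9020 K
Q = 126.3830 * 7.7700 * 49.9020 / 0.0770 = 636409.8688 W

636409.8688 W


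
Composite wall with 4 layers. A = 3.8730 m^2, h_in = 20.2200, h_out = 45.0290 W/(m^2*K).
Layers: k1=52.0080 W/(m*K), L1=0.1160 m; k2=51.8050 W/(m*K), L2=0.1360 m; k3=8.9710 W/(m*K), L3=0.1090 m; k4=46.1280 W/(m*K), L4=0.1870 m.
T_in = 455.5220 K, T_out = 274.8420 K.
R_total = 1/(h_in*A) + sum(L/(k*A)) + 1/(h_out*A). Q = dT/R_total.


R_conv_in = 1/(20.2200*3.8730) = 0.0128
R_1 = 0.1160/(52.0080*3.8730) = 0.0006
R_2 = 0.1360/(51.8050*3.8730) = 0.0007
R_3 = 0.1090/(8.9710*3.8730) = 0.0031
R_4 = 0.1870/(46.1280*3.8730) = 0.0010
R_conv_out = 1/(45.0290*3.8730) = 0.0057
R_total = 0.0239 K/W
Q = 180.6800 / 0.0239 = 7546.8653 W

R_total = 0.0239 K/W, Q = 7546.8653 W


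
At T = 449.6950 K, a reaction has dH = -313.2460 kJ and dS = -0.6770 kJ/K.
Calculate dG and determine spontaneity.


T*dS = 449.6950 * -0.6770 = -304.4435 kJ
dG = -313.2460 + 304.4435 = -8.8025 kJ (spontaneous)

dG = -8.8025 kJ, spontaneous


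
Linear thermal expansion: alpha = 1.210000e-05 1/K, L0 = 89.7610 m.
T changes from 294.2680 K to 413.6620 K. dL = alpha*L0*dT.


dT = 119.3940 K
dL = 1.210000e-05 * 89.7610 * 119.3940 = 0.129675 m
L_final = 89.890675 m

dL = 0.129675 m


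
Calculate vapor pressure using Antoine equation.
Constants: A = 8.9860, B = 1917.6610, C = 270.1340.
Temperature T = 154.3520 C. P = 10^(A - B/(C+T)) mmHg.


C+T = 424.4860
B/(C+T) = 4.5176
log10(P) = 8.9860 - 4.5176 = 4.4684
P = 10^4.4684 = 29403.0798 mmHg

29403.0798 mmHg


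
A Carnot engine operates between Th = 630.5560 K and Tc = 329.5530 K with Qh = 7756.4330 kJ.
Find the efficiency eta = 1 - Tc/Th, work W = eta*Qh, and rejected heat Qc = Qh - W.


eta = 1 - 329.5530/630.5560 = 0.4774
W = 0.4774 * 7756.4330 = 3702.6205 kJ
Qc = 7756.4330 - 3702.6205 = 4053.8125 kJ

eta = 47.7361%, W = 3702.6205 kJ, Qc = 4053.8125 kJ


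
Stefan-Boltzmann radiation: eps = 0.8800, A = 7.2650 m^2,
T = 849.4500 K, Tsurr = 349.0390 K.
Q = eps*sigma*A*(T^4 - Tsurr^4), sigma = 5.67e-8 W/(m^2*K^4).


T^4 = 5.2066e+11
Tsurr^4 = 1.4842e+10
Q = 0.8800 * 5.67e-8 * 7.2650 * 5.0581e+11 = 183354.8967 W

183354.8967 W


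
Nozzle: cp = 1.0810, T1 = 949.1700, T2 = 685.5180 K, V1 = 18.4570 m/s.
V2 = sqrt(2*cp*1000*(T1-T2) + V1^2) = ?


dT = 263.6520 K
2*cp*1000*dT = 570015.6240
V1^2 = 340.6608
V2 = sqrt(570356.2848) = 755.2194 m/s

755.2194 m/s


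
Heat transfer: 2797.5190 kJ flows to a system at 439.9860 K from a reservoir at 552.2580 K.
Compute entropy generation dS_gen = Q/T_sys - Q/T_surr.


dS_sys = 2797.5190/439.9860 = 6.3582 kJ/K
dS_surr = -2797.5190/552.2580 = -5.0656 kJ/K
dS_gen = 6.3582 - 5.0656 = 1.2926 kJ/K (irreversible)

dS_gen = 1.2926 kJ/K, irreversible


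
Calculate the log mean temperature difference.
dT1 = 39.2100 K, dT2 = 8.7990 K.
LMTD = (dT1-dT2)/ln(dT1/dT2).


dT1/dT2 = 4.4562
ln(dT1/dT2) = 1.4943
LMTD = 30.4110 / 1.4943 = 20.3514 K

20.3514 K


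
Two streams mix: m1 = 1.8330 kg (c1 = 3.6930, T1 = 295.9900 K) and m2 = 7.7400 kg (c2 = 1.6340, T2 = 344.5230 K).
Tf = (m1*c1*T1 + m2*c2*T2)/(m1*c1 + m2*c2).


num = 6360.8734
den = 19.4164
Tf = 327.6026 K

327.6026 K


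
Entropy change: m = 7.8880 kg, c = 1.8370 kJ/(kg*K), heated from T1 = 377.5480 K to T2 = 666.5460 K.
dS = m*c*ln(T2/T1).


T2/T1 = 1.7655
ln(T2/T1) = 0.5684
dS = 7.8880 * 1.8370 * 0.5684 = 8.2364 kJ/K

8.2364 kJ/K


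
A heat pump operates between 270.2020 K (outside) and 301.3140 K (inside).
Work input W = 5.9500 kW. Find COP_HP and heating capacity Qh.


COP = 301.3140 / 31.1120 = 9.6848
Qh = 9.6848 * 5.9500 = 57.6247 kW

COP = 9.6848, Qh = 57.6247 kW


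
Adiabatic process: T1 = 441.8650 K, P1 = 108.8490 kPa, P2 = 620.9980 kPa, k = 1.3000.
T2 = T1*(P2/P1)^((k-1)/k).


(k-1)/k = 0.2308
(P2/P1)^exp = 1.4946
T2 = 441.8650 * 1.4946 = 660.4082 K

660.4082 K


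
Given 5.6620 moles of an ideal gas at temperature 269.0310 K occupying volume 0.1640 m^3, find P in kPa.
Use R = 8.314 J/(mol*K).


P = nRT/V = 5.6620 * 8.314 * 269.0310 / 0.1640
= 12664.3298 / 0.1640 = 77221.5231 Pa = 77.2215 kPa

77.2215 kPa


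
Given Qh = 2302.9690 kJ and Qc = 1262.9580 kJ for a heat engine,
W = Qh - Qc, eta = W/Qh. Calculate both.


W = 2302.9690 - 1262.9580 = 1040.0110 kJ
eta = 1040.0110 / 2302.9690 = 0.4516 = 45.1596%

W = 1040.0110 kJ, eta = 45.1596%


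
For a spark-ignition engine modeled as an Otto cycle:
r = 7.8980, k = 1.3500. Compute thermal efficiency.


r^(k-1) = 2.0613
eta = 1 - 1/2.0613 = 0.5149 = 51.4858%

51.4858%


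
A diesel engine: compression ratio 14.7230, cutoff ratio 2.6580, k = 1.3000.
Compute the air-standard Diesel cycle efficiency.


r^(k-1) = 2.2408
rc^k = 3.5639
eta = 0.4692 = 46.9154%

46.9154%


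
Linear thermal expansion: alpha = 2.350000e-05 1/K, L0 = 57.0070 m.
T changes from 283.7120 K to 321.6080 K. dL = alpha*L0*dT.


dT = 37.8960 K
dL = 2.350000e-05 * 57.0070 * 37.8960 = 0.050768 m
L_final = 57.057768 m

dL = 0.050768 m


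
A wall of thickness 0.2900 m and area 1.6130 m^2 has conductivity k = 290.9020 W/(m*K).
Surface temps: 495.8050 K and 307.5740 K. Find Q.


dT = 188.2310 K
Q = 290.9020 * 1.6130 * 188.2310 / 0.2900 = 304560.9553 W

304560.9553 W


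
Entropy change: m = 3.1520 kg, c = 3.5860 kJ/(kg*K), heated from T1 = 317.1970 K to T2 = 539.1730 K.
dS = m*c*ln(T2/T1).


T2/T1 = 1.6998
ln(T2/T1) = 0.5305
dS = 3.1520 * 3.5860 * 0.5305 = 5.9964 kJ/K

5.9964 kJ/K


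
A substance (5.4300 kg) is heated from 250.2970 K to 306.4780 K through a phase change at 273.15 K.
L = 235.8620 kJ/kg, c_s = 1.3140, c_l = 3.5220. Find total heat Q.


Q1 (sensible, solid) = 5.4300 * 1.3140 * 22.8530 = 163.0566 kJ
Q2 (latent) = 5.4300 * 235.8620 = 1280.7307 kJ
Q3 (sensible, liquid) = 5.4300 * 3.5220 * 33.3280 = 637.3800 kJ
Q_total = 2081.1673 kJ

2081.1673 kJ


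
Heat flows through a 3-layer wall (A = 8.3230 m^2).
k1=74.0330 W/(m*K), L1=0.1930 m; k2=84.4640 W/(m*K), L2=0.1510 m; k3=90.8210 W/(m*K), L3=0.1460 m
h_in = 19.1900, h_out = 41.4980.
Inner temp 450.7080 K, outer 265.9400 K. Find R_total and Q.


R_conv_in = 1/(19.1900*8.3230) = 0.0063
R_1 = 0.1930/(74.0330*8.3230) = 0.0003
R_2 = 0.1510/(84.4640*8.3230) = 0.0002
R_3 = 0.1460/(90.8210*8.3230) = 0.0002
R_conv_out = 1/(41.4980*8.3230) = 0.0029
R_total = 0.0099 K/W
Q = 184.7680 / 0.0099 = 18705.9852 W

R_total = 0.0099 K/W, Q = 18705.9852 W


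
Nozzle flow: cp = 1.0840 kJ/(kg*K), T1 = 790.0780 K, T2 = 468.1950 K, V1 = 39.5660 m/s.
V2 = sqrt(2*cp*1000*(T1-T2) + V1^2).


dT = 321.8830 K
2*cp*1000*dT = 697842.3440
V1^2 = 1565.4684
V2 = sqrt(699407.8124) = 836.3061 m/s

836.3061 m/s


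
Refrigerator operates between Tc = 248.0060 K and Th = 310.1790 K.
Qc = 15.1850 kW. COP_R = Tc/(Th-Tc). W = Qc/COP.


COP = 248.0060 / 62.1730 = 3.9890
W = 15.1850 / 3.9890 = 3.8068 kW

COP = 3.9890, W = 3.8068 kW


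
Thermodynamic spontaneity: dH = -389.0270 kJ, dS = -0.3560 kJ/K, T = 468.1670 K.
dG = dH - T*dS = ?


T*dS = 468.1670 * -0.3560 = -166.6675 kJ
dG = -389.0270 + 166.6675 = -222.3595 kJ (spontaneous)

dG = -222.3595 kJ, spontaneous


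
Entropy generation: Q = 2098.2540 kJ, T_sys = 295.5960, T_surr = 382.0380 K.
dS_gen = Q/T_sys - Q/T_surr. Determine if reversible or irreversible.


dS_sys = 2098.2540/295.5960 = 7.0984 kJ/K
dS_surr = -2098.2540/382.0380 = -5.4923 kJ/K
dS_gen = 7.0984 - 5.4923 = 1.6061 kJ/K (irreversible)

dS_gen = 1.6061 kJ/K, irreversible


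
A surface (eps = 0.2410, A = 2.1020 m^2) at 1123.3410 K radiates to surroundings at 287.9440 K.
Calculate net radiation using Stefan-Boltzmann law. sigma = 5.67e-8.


T^4 = 1.5924e+12
Tsurr^4 = 6.8744e+09
Q = 0.2410 * 5.67e-8 * 2.1020 * 1.5855e+12 = 45540.7659 W

45540.7659 W


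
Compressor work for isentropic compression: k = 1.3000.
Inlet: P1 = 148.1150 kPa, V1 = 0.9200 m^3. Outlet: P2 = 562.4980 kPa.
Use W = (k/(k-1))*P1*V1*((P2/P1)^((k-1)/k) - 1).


(k-1)/k = 0.2308
(P2/P1)^exp = 1.3606
W = 4.3333 * 148.1150 * 0.9200 * (1.3606 - 1) = 212.9389 kJ

212.9389 kJ


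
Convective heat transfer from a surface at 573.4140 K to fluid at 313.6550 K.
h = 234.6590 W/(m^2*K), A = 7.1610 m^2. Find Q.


dT = 259.7590 K
Q = 234.6590 * 7.1610 * 259.7590 = 436497.2310 W

436497.2310 W


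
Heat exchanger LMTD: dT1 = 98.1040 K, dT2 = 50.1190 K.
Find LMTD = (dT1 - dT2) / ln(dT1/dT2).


dT1/dT2 = 1.9574
ln(dT1/dT2) = 0.6716
LMTD = 47.9850 / 0.6716 = 71.4458 K

71.4458 K


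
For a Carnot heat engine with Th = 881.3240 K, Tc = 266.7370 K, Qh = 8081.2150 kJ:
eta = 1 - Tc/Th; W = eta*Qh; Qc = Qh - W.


eta = 1 - 266.7370/881.3240 = 0.6973
W = 0.6973 * 8081.2150 = 5635.3959 kJ
Qc = 8081.2150 - 5635.3959 = 2445.8191 kJ

eta = 69.7345%, W = 5635.3959 kJ, Qc = 2445.8191 kJ


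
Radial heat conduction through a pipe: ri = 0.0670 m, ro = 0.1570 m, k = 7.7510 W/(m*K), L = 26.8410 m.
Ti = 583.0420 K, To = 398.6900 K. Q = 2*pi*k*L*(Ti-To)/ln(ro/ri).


dT = 184.3520 K
ln(ro/ri) = 0.8516
Q = 2*pi*7.7510*26.8410*184.3520 / 0.8516 = 282990.8364 W

282990.8364 W


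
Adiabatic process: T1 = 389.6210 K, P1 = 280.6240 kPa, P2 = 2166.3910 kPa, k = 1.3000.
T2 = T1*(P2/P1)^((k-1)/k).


(k-1)/k = 0.2308
(P2/P1)^exp = 1.6026
T2 = 389.6210 * 1.6026 = 624.4187 K

624.4187 K


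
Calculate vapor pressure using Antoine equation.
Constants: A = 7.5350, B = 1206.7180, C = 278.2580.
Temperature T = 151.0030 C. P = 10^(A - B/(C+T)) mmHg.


C+T = 429.2610
B/(C+T) = 2.8112
log10(P) = 7.5350 - 2.8112 = 4.7238
P = 10^4.7238 = 52947.7867 mmHg

52947.7867 mmHg


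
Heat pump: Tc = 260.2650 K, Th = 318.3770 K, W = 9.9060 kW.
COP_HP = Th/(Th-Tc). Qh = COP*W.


COP = 318.3770 / 58.1120 = 5.4787
Qh = 5.4787 * 9.9060 = 54.2718 kW

COP = 5.4787, Qh = 54.2718 kW


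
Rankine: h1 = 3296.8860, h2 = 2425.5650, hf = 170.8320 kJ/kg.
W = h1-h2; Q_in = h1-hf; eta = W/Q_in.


W = 871.3210 kJ/kg
Q_in = 3126.0540 kJ/kg
eta = 0.2787 = 27.8729%

eta = 27.8729%


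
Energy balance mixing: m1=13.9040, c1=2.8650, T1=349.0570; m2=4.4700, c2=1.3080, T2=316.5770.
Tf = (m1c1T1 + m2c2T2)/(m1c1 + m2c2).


num = 15755.6214
den = 45.6817
Tf = 344.8999 K

344.8999 K


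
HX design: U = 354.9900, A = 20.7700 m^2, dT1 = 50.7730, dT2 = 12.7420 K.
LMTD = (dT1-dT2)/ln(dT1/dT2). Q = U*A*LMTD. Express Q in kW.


LMTD = 27.5096 K
Q = 354.9900 * 20.7700 * 27.5096 = 202832.4530 W = 202.8325 kW

202.8325 kW


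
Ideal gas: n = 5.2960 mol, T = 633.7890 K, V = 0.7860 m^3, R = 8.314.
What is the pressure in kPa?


P = nRT/V = 5.2960 * 8.314 * 633.7890 / 0.7860
= 27906.3280 / 0.7860 = 35504.2341 Pa = 35.5042 kPa

35.5042 kPa


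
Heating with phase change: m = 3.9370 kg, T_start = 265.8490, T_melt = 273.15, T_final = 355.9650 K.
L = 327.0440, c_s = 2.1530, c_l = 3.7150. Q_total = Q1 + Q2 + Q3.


Q1 (sensible, solid) = 3.9370 * 2.1530 * 7.3010 = 61.8859 kJ
Q2 (latent) = 3.9370 * 327.0440 = 1287.5722 kJ
Q3 (sensible, liquid) = 3.9370 * 3.7150 * 82.8150 = 1211.2485 kJ
Q_total = 2560.7066 kJ

2560.7066 kJ


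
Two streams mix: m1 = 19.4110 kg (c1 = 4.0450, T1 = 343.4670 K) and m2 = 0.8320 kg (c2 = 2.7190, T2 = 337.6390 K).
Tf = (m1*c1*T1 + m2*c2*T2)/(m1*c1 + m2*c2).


num = 27731.9781
den = 80.7797
Tf = 343.3038 K

343.3038 K


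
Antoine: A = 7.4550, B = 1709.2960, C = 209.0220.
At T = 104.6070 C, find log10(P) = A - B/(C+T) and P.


C+T = 313.6290
B/(C+T) = 5.4501
log10(P) = 7.4550 - 5.4501 = 2.0049
P = 10^2.0049 = 101.1446 mmHg

101.1446 mmHg


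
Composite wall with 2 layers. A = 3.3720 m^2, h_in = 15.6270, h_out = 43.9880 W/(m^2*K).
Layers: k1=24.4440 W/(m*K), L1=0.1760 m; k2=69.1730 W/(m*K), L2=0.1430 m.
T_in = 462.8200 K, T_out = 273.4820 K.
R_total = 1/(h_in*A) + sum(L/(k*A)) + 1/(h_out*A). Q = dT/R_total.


R_conv_in = 1/(15.6270*3.3720) = 0.0190
R_1 = 0.1760/(24.4440*3.3720) = 0.0021
R_2 = 0.1430/(69.1730*3.3720) = 0.0006
R_conv_out = 1/(43.9880*3.3720) = 0.0067
R_total = 0.0285 K/W
Q = 189.3380 / 0.0285 = 6651.0035 W

R_total = 0.0285 K/W, Q = 6651.0035 W


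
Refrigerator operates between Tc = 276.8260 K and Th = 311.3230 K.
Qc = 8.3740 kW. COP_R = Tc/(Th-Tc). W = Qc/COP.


COP = 276.8260 / 34.4970 = 8.0246
W = 8.3740 / 8.0246 = 1.0435 kW

COP = 8.0246, W = 1.0435 kW


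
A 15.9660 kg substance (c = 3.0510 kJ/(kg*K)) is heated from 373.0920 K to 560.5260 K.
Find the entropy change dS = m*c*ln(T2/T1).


T2/T1 = 1.5024
ln(T2/T1) = 0.4071
dS = 15.9660 * 3.0510 * 0.4071 = 19.8284 kJ/K

19.8284 kJ/K


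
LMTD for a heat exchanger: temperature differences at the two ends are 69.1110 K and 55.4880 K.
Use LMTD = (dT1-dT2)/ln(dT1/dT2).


dT1/dT2 = 1.2455
ln(dT1/dT2) = 0.2195
LMTD = 13.6230 / 0.2195 = 62.0505 K

62.0505 K


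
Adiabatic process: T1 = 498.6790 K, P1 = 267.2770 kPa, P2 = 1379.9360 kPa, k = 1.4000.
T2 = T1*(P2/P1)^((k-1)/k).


(k-1)/k = 0.2857
(P2/P1)^exp = 1.5984
T2 = 498.6790 * 1.5984 = 797.0876 K

797.0876 K


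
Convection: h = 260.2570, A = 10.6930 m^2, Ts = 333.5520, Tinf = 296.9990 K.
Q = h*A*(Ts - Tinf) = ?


dT = 36.5530 K
Q = 260.2570 * 10.6930 * 36.5530 = 101724.3709 W

101724.3709 W


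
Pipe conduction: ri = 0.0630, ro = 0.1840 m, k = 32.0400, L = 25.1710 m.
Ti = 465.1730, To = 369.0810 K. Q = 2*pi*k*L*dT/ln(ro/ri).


dT = 96.0920 K
ln(ro/ri) = 1.0718
Q = 2*pi*32.0400*25.1710*96.0920 / 1.0718 = 454303.3167 W

454303.3167 W


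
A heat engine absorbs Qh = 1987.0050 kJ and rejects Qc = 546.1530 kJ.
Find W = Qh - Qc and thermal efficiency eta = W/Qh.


W = 1987.0050 - 546.1530 = 1440.8520 kJ
eta = 1440.8520 / 1987.0050 = 0.7251 = 72.5138%

W = 1440.8520 kJ, eta = 72.5138%


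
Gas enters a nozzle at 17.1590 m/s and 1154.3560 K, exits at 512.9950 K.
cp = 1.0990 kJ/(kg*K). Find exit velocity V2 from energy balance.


dT = 641.3610 K
2*cp*1000*dT = 1409711.4780
V1^2 = 294.4313
V2 = sqrt(1410005.9093) = 1187.4367 m/s

1187.4367 m/s


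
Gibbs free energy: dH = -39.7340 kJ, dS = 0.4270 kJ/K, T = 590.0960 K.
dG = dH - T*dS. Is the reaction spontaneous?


T*dS = 590.0960 * 0.4270 = 251.9710 kJ
dG = -39.7340 - 251.9710 = -291.7050 kJ (spontaneous)

dG = -291.7050 kJ, spontaneous


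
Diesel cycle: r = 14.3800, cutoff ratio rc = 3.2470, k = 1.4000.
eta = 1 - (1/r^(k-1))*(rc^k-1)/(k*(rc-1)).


r^(k-1) = 2.9047
rc^k = 5.2009
eta = 0.5403 = 54.0269%

54.0269%


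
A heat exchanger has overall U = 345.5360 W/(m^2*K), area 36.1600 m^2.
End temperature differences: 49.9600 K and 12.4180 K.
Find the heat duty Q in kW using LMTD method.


LMTD = 26.9684 K
Q = 345.5360 * 36.1600 * 26.9684 = 336958.4028 W = 336.9584 kW

336.9584 kW


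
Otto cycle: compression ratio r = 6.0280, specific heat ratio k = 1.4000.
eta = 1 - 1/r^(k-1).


r^(k-1) = 2.0515
eta = 1 - 1/2.0515 = 0.5125 = 51.2549%

51.2549%


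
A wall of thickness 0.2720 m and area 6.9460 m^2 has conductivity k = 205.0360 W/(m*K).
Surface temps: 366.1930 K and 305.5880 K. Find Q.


dT = 60.6050 K
Q = 205.0360 * 6.9460 * 60.6050 / 0.2720 = 317325.1187 W

317325.1187 W


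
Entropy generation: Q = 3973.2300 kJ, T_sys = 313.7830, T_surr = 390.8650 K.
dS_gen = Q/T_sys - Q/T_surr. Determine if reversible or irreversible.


dS_sys = 3973.2300/313.7830 = 12.6623 kJ/K
dS_surr = -3973.2300/390.8650 = -10.1652 kJ/K
dS_gen = 12.6623 - 10.1652 = 2.4971 kJ/K (irreversible)

dS_gen = 2.4971 kJ/K, irreversible


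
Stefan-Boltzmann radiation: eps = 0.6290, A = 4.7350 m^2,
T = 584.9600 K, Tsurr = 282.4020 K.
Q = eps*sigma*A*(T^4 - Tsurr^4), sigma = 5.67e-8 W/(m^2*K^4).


T^4 = 1.1709e+11
Tsurr^4 = 6.3602e+09
Q = 0.6290 * 5.67e-8 * 4.7350 * 1.1073e+11 = 18698.3029 W

18698.3029 W


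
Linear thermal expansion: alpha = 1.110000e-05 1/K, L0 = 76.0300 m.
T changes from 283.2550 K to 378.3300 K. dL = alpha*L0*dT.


dT = 95.0750 K
dL = 1.110000e-05 * 76.0300 * 95.0750 = 0.080237 m
L_final = 76.110237 m

dL = 0.080237 m


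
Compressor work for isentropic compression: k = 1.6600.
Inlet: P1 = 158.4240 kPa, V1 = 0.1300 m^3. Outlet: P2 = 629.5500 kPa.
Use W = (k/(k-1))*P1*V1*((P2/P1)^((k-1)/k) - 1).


(k-1)/k = 0.3976
(P2/P1)^exp = 1.7308
W = 2.5152 * 158.4240 * 0.1300 * (1.7308 - 1) = 37.8539 kJ

37.8539 kJ


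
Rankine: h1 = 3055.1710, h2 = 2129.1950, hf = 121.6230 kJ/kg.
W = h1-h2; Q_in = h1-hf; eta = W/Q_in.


W = 925.9760 kJ/kg
Q_in = 2933.5480 kJ/kg
eta = 0.3157 = 31.5651%

eta = 31.5651%


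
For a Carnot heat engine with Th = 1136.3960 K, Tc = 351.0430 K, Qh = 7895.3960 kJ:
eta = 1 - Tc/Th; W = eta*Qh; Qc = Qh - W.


eta = 1 - 351.0430/1136.3960 = 0.6911
W = 0.6911 * 7895.3960 = 5456.4368 kJ
Qc = 7895.3960 - 5456.4368 = 2438.9592 kJ

eta = 69.1091%, W = 5456.4368 kJ, Qc = 2438.9592 kJ


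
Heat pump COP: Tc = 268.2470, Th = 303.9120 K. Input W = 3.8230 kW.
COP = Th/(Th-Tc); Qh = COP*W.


COP = 303.9120 / 35.6650 = 8.5213
Qh = 8.5213 * 3.8230 = 32.5769 kW

COP = 8.5213, Qh = 32.5769 kW


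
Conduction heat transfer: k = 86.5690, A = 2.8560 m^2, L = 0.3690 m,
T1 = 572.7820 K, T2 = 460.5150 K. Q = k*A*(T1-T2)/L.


dT = 112.2670 K
Q = 86.5690 * 2.8560 * 112.2670 / 0.3690 = 75222.2562 W

75222.2562 W


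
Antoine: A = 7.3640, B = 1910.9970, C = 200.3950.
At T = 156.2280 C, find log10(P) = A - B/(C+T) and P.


C+T = 356.6230
B/(C+T) = 5.3586
log10(P) = 7.3640 - 5.3586 = 2.0054
P = 10^2.0054 = 101.2531 mmHg

101.2531 mmHg


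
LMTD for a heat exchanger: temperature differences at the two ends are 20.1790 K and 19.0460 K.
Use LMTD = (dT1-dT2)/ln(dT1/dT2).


dT1/dT2 = 1.0595
ln(dT1/dT2) = 0.0578
LMTD = 1.1330 / 0.0578 = 19.6070 K

19.6070 K


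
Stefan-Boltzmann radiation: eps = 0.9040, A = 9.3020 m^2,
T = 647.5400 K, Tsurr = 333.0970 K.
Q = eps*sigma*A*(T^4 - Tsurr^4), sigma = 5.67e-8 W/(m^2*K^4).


T^4 = 1.7582e+11
Tsurr^4 = 1.2311e+10
Q = 0.9040 * 5.67e-8 * 9.3020 * 1.6351e+11 = 77959.3592 W

77959.3592 W


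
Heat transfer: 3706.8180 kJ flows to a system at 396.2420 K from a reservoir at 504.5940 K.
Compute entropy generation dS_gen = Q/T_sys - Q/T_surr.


dS_sys = 3706.8180/396.2420 = 9.3549 kJ/K
dS_surr = -3706.8180/504.5940 = -7.3461 kJ/K
dS_gen = 9.3549 - 7.3461 = 2.0088 kJ/K (irreversible)

dS_gen = 2.0088 kJ/K, irreversible


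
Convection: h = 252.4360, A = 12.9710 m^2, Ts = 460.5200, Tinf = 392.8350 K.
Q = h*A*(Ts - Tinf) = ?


dT = 67.6850 K
Q = 252.4360 * 12.9710 * 67.6850 = 221624.2008 W

221624.2008 W


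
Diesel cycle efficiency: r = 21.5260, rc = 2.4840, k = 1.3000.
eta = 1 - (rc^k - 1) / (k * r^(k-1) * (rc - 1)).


r^(k-1) = 2.5112
rc^k = 3.2636
eta = 0.5328 = 53.2767%

53.2767%


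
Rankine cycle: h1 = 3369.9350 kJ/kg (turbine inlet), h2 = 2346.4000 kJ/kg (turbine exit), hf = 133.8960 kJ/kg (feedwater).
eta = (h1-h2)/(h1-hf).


W = 1023.5350 kJ/kg
Q_in = 3236.0390 kJ/kg
eta = 0.3163 = 31.6293%

eta = 31.6293%


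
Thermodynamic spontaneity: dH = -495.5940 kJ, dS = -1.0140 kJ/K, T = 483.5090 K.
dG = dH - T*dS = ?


T*dS = 483.5090 * -1.0140 = -490.2781 kJ
dG = -495.5940 + 490.2781 = -5.3159 kJ (spontaneous)

dG = -5.3159 kJ, spontaneous


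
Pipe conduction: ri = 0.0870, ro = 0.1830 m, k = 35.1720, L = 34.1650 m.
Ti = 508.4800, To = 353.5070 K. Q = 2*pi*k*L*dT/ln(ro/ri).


dT = 154.9730 K
ln(ro/ri) = 0.7436
Q = 2*pi*35.1720*34.1650*154.9730 / 0.7436 = 1573576.4461 W

1573576.4461 W


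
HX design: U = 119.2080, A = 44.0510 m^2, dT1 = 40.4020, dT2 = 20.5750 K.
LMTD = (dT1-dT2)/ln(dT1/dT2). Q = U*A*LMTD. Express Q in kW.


LMTD = 29.3819 K
Q = 119.2080 * 44.0510 * 29.3819 = 154291.3113 W = 154.2913 kW

154.2913 kW


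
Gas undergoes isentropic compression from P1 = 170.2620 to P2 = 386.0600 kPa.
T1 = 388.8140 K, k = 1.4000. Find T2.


(k-1)/k = 0.2857
(P2/P1)^exp = 1.2635
T2 = 388.8140 * 1.2635 = 491.2742 K

491.2742 K


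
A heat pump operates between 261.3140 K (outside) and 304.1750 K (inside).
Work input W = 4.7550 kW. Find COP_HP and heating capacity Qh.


COP = 304.1750 / 42.8610 = 7.0968
Qh = 7.0968 * 4.7550 = 33.7452 kW

COP = 7.0968, Qh = 33.7452 kW


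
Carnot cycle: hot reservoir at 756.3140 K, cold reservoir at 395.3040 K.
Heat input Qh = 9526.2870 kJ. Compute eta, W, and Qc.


eta = 1 - 395.3040/756.3140 = 0.4773
W = 0.4773 * 9526.2870 = 4547.1654 kJ
Qc = 9526.2870 - 4547.1654 = 4979.1216 kJ

eta = 47.7328%, W = 4547.1654 kJ, Qc = 4979.1216 kJ


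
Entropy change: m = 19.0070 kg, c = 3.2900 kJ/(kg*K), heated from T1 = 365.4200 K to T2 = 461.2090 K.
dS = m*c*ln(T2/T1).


T2/T1 = 1.2621
ln(T2/T1) = 0.2328
dS = 19.0070 * 3.2900 * 0.2328 = 14.5579 kJ/K

14.5579 kJ/K


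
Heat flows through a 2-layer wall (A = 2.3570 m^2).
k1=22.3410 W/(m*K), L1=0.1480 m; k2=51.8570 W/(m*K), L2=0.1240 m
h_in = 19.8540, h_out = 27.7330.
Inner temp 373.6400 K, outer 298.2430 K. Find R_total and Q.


R_conv_in = 1/(19.8540*2.3570) = 0.0214
R_1 = 0.1480/(22.3410*2.3570) = 0.0028
R_2 = 0.1240/(51.8570*2.3570) = 0.0010
R_conv_out = 1/(27.7330*2.3570) = 0.0153
R_total = 0.0405 K/W
Q = 75.3970 / 0.0405 = 1861.9841 W

R_total = 0.0405 K/W, Q = 1861.9841 W


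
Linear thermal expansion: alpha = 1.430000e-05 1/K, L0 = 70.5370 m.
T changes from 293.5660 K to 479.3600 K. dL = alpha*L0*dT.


dT = 185.7940 K
dL = 1.430000e-05 * 70.5370 * 185.7940 = 0.187407 m
L_final = 70.724407 m

dL = 0.187407 m


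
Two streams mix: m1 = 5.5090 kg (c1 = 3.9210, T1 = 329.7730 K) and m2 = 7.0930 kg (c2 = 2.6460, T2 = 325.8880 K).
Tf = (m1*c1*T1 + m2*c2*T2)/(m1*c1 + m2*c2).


num = 13239.6484
den = 40.3689
Tf = 327.9668 K

327.9668 K


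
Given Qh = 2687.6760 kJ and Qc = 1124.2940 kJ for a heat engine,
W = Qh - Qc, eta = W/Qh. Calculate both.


W = 2687.6760 - 1124.2940 = 1563.3820 kJ
eta = 1563.3820 / 2687.6760 = 0.5817 = 58.1685%

W = 1563.3820 kJ, eta = 58.1685%


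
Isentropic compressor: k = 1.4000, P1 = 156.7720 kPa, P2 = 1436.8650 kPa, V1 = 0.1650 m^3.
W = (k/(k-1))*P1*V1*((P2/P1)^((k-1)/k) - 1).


(k-1)/k = 0.2857
(P2/P1)^exp = 1.8832
W = 3.5000 * 156.7720 * 0.1650 * (1.8832 - 1) = 79.9624 kJ

79.9624 kJ


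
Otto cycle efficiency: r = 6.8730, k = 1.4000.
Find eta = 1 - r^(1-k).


r^(k-1) = 2.1620
eta = 1 - 1/2.1620 = 0.5375 = 53.7468%

53.7468%


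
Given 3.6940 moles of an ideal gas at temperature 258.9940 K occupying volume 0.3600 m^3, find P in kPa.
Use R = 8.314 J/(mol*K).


P = nRT/V = 3.6940 * 8.314 * 258.9940 / 0.3600
= 7954.2020 / 0.3600 = 22095.0055 Pa = 22.0950 kPa

22.0950 kPa


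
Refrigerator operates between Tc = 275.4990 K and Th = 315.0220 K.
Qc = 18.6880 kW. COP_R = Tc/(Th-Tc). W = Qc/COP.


COP = 275.4990 / 39.5230 = 6.9706
W = 18.6880 / 6.9706 = 2.6810 kW

COP = 6.9706, W = 2.6810 kW


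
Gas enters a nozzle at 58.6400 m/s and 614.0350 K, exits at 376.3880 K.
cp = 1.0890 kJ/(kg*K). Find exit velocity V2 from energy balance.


dT = 237.6470 K
2*cp*1000*dT = 517595.1660
V1^2 = 3438.6496
V2 = sqrt(521033.8156) = 721.8267 m/s

721.8267 m/s


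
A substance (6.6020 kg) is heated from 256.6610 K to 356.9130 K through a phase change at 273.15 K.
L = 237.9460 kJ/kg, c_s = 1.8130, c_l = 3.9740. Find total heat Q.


Q1 (sensible, solid) = 6.6020 * 1.8130 * 16.4890 = 197.3639 kJ
Q2 (latent) = 6.6020 * 237.9460 = 1570.9195 kJ
Q3 (sensible, liquid) = 6.6020 * 3.9740 * 83.7630 = 2197.6352 kJ
Q_total = 3965.9186 kJ

3965.9186 kJ


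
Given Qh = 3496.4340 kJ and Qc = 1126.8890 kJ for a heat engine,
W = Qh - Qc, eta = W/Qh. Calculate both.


W = 3496.4340 - 1126.8890 = 2369.5450 kJ
eta = 2369.5450 / 3496.4340 = 0.6777 = 67.7703%

W = 2369.5450 kJ, eta = 67.7703%


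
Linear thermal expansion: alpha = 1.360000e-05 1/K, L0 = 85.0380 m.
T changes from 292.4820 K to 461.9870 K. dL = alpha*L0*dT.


dT = 169.5050 K
dL = 1.360000e-05 * 85.0380 * 169.5050 = 0.196035 m
L_final = 85.234035 m

dL = 0.196035 m


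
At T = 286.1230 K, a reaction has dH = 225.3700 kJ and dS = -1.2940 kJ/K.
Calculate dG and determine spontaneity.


T*dS = 286.1230 * -1.2940 = -370.2432 kJ
dG = 225.3700 + 370.2432 = 595.6132 kJ (non-spontaneous)

dG = 595.6132 kJ, non-spontaneous


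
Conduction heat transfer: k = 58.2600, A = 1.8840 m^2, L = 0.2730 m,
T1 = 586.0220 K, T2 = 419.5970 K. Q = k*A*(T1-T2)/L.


dT = 166.4250 K
Q = 58.2600 * 1.8840 * 166.4250 / 0.2730 = 66912.5063 W

66912.5063 W


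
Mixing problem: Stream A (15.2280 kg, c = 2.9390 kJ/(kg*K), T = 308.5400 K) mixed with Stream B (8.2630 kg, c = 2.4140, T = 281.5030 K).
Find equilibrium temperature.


num = 19423.8432
den = 64.7020
Tf = 300.2048 K

300.2048 K


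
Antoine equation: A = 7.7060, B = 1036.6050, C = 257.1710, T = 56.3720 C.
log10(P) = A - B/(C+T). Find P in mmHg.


C+T = 313.5430
B/(C+T) = 3.3061
log10(P) = 7.7060 - 3.3061 = 4.3999
P = 10^4.3999 = 25112.9912 mmHg

25112.9912 mmHg


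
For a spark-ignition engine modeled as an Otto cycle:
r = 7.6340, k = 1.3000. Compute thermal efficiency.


r^(k-1) = 1.8400
eta = 1 - 1/1.8400 = 0.4565 = 45.6532%

45.6532%


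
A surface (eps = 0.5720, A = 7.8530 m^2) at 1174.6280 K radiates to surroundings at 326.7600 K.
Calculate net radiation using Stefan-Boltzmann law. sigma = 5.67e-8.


T^4 = 1.9037e+12
Tsurr^4 = 1.1400e+10
Q = 0.5720 * 5.67e-8 * 7.8530 * 1.8923e+12 = 481956.1359 W

481956.1359 W


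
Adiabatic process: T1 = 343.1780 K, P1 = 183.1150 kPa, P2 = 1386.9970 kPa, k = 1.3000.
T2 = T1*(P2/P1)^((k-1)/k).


(k-1)/k = 0.2308
(P2/P1)^exp = 1.5956
T2 = 343.1780 * 1.5956 = 547.5789 K

547.5789 K


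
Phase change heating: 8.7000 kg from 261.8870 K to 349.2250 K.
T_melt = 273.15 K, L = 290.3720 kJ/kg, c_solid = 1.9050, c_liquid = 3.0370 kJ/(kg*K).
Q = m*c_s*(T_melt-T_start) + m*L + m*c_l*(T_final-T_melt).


Q1 (sensible, solid) = 8.7000 * 1.9050 * 11.2630 = 186.6673 kJ
Q2 (latent) = 8.7000 * 290.3720 = 2526.2364 kJ
Q3 (sensible, liquid) = 8.7000 * 3.0370 * 76.0750 = 2010.0460 kJ
Q_total = 4722.9498 kJ

4722.9498 kJ


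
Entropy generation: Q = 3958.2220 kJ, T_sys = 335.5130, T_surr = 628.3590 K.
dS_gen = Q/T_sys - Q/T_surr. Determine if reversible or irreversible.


dS_sys = 3958.2220/335.5130 = 11.7975 kJ/K
dS_surr = -3958.2220/628.3590 = -6.2993 kJ/K
dS_gen = 11.7975 - 6.2993 = 5.4982 kJ/K (irreversible)

dS_gen = 5.4982 kJ/K, irreversible


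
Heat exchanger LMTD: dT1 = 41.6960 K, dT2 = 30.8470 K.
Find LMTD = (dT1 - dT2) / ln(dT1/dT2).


dT1/dT2 = 1.3517
ln(dT1/dT2) = 0.3014
LMTD = 10.8490 / 0.3014 = 35.9995 K

35.9995 K


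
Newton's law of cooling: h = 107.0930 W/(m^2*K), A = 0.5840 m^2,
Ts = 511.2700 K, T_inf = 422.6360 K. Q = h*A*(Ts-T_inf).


dT = 88.6340 K
Q = 107.0930 * 0.5840 * 88.6340 = 5543.3753 W

5543.3753 W


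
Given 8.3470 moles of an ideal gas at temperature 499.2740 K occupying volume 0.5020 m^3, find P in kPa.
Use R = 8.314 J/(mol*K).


P = nRT/V = 8.3470 * 8.314 * 499.2740 / 0.5020
= 34648.0968 / 0.5020 = 69020.1132 Pa = 69.0201 kPa

69.0201 kPa


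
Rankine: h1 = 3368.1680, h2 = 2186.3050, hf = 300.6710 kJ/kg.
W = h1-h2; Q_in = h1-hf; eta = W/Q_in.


W = 1181.8630 kJ/kg
Q_in = 3067.4970 kJ/kg
eta = 0.3853 = 38.5286%

eta = 38.5286%


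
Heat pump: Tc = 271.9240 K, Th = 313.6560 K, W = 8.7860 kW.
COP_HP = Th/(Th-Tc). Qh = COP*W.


COP = 313.6560 / 41.7320 = 7.5160
Qh = 7.5160 * 8.7860 = 66.0352 kW

COP = 7.5160, Qh = 66.0352 kW


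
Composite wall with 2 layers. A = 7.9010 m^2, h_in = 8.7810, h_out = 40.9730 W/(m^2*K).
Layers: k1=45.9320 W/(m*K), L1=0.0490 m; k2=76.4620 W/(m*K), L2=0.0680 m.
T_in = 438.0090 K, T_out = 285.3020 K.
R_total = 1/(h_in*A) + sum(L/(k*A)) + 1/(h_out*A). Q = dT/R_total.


R_conv_in = 1/(8.7810*7.9010) = 0.0144
R_1 = 0.0490/(45.9320*7.9010) = 0.0001
R_2 = 0.0680/(76.4620*7.9010) = 0.0001
R_conv_out = 1/(40.9730*7.9010) = 0.0031
R_total = 0.0178 K/W
Q = 152.7070 / 0.0178 = 8603.0924 W

R_total = 0.0178 K/W, Q = 8603.0924 W


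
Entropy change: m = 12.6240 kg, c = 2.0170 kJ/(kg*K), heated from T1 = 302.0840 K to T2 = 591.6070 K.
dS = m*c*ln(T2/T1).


T2/T1 = 1.9584
ln(T2/T1) = 0.6721
dS = 12.6240 * 2.0170 * 0.6721 = 17.1144 kJ/K

17.1144 kJ/K


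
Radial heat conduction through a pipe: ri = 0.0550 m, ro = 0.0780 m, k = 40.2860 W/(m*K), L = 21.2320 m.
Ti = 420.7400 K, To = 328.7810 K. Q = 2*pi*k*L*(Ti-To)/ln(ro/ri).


dT = 91.9590 K
ln(ro/ri) = 0.3494
Q = 2*pi*40.2860*21.2320*91.9590 / 0.3494 = 1414576.8277 W

1414576.8277 W


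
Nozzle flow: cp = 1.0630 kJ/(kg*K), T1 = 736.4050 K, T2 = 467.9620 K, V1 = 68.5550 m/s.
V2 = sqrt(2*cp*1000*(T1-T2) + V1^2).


dT = 268.4430 K
2*cp*1000*dT = 570709.8180
V1^2 = 4699.7880
V2 = sqrt(575409.6060) = 758.5576 m/s

758.5576 m/s


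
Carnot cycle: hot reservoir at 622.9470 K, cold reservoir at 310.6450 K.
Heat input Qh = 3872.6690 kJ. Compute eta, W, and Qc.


eta = 1 - 310.6450/622.9470 = 0.5013
W = 0.5013 * 3872.6690 = 1941.4850 kJ
Qc = 3872.6690 - 1941.4850 = 1931.1840 kJ

eta = 50.1330%, W = 1941.4850 kJ, Qc = 1931.1840 kJ


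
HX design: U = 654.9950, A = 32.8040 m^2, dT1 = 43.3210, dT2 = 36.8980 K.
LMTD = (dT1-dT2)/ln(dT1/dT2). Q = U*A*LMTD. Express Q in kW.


LMTD = 40.0236 K
Q = 654.9950 * 32.8040 * 40.0236 = 859966.1756 W = 859.9662 kW

859.9662 kW


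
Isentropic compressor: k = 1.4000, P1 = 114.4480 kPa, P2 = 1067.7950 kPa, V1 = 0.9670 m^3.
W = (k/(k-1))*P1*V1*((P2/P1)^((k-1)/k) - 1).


(k-1)/k = 0.2857
(P2/P1)^exp = 1.8928
W = 3.5000 * 114.4480 * 0.9670 * (1.8928 - 1) = 345.8317 kJ

345.8317 kJ


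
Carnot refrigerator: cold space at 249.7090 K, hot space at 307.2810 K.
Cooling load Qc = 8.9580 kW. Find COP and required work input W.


COP = 249.7090 / 57.5720 = 4.3373
W = 8.9580 / 4.3373 = 2.0653 kW

COP = 4.3373, W = 2.0653 kW


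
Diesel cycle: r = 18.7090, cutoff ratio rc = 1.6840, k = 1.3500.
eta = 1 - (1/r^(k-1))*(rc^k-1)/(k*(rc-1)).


r^(k-1) = 2.7875
rc^k = 2.0210
eta = 0.6033 = 60.3348%

60.3348%


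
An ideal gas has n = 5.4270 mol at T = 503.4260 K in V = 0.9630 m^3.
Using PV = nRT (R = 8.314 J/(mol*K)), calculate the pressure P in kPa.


P = nRT/V = 5.4270 * 8.314 * 503.4260 / 0.9630
= 22714.6204 / 0.9630 = 23587.3524 Pa = 23.5874 kPa

23.5874 kPa


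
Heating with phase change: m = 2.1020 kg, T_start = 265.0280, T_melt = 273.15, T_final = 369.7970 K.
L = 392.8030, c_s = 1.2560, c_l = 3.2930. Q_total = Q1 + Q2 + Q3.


Q1 (sensible, solid) = 2.1020 * 1.2560 * 8.1220 = 21.4430 kJ
Q2 (latent) = 2.1020 * 392.8030 = 825.6719 kJ
Q3 (sensible, liquid) = 2.1020 * 3.2930 * 96.6470 = 668.9795 kJ
Q_total = 1516.0944 kJ

1516.0944 kJ


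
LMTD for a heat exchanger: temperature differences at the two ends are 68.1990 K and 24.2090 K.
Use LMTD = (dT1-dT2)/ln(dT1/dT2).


dT1/dT2 = 2.8171
ln(dT1/dT2) = 1.0357
LMTD = 43.9900 / 1.0357 = 42.4735 K

42.4735 K


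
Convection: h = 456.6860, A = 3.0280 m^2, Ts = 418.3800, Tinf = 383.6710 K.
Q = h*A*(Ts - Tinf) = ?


dT = 34.7090 K
Q = 456.6860 * 3.0280 * 34.7090 = 47997.1743 W

47997.1743 W


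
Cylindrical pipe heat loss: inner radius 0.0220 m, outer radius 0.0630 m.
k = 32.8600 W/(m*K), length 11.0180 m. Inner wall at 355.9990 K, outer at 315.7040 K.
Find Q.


dT = 40.2950 K
ln(ro/ri) = 1.0521
Q = 2*pi*32.8600*11.0180*40.2950 / 1.0521 = 87125.9496 W

87125.9496 W
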